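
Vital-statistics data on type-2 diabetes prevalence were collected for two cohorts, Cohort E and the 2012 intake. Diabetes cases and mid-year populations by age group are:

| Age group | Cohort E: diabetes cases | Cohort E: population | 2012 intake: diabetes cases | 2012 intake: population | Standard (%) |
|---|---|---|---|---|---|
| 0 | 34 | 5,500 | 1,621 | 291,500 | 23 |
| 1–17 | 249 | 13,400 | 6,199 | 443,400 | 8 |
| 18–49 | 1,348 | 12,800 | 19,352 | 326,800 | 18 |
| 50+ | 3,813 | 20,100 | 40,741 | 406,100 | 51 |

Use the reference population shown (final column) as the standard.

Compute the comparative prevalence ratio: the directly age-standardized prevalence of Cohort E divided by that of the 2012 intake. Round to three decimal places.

1.847

Age-specific rates per 1,000 for Cohort E: 6.182, 18.582, 105.312, 189.701.
For the 2012 intake: 5.561, 13.981, 59.217, 100.323.
Standard weights: 0.23, 0.08, 0.18, 0.51.
Cohort E: 0.2300×6.182 + 0.0800×18.582 + 0.1800×105.312 + 0.5100×189.701 = 118.6124 per 1,000.
The 2012 intake: 0.2300×5.561 + 0.0800×13.981 + 0.1800×59.217 + 0.5100×100.323 = 64.2210 per 1,000.
Ratio = 118.6124 ÷ 64.2210 = 1.84694.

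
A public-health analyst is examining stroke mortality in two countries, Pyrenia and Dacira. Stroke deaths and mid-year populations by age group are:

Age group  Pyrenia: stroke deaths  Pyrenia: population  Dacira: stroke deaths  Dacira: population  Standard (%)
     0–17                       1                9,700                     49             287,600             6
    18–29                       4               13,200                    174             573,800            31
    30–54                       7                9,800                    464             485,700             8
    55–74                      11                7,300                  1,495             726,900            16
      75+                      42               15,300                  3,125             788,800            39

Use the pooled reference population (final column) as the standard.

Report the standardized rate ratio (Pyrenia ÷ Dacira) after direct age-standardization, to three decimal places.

Age-specific rates per 100,000 for Pyrenia: 10.31, 30.30, 71.43, 150.68, 274.51.
For Dacira: 17.04, 30.32, 95.53, 205.67, 396.17.
Standard weights: 0.06, 0.31, 0.08, 0.16, 0.39.
Pyrenia: 0.0600×10.31 + 0.3100×30.30 + 0.0800×71.43 + 0.1600×150.68 + 0.3900×274.51 = 146.8952 per 100,000.
Dacira: 0.0600×17.04 + 0.3100×30.32 + 0.0800×95.53 + 0.1600×205.67 + 0.3900×396.17 = 205.4790 per 100,000.
Ratio = 146.8952 ÷ 205.4790 = 0.71489.

0.715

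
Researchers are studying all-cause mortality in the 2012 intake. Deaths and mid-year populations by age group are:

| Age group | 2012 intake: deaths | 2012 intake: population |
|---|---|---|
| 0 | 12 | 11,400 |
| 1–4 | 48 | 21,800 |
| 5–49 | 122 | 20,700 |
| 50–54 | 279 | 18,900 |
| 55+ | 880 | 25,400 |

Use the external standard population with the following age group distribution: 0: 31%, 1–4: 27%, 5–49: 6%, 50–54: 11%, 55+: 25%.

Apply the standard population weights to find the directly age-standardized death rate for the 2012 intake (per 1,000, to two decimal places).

11.56

Age-specific rates per 1,000 for the 2012 intake: 1.053, 2.202, 5.894, 14.762, 34.646.
Standard weights: 0.31, 0.27, 0.06, 0.11, 0.25.
Standardized rate: 0.3100×1.053 + 0.2700×2.202 + 0.0600×5.894 + 0.1100×14.762 + 0.2500×34.646 = 11.5597 per 1,000.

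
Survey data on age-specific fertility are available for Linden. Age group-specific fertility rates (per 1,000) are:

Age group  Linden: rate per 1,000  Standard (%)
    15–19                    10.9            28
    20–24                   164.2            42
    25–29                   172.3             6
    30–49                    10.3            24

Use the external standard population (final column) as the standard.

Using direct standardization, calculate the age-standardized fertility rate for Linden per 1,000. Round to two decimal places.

Standard weights: 0.28, 0.42, 0.06, 0.24.
Standardized rate: 0.2800×10.9 + 0.4200×164.2 + 0.0600×172.3 + 0.2400×10.3 = 84.8260 per 1,000.

84.83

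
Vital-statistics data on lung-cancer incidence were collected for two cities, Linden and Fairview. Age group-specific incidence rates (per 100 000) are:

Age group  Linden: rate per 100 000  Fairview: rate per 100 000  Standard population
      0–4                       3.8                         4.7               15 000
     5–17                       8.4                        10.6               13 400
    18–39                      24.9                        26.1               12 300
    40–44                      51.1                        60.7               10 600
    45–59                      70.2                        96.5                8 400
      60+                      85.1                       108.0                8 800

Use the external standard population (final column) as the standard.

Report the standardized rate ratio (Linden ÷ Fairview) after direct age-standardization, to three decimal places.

0.802

Standard total = 68 500; weights = 0.2190, 0.1956, 0.1796, 0.1547, 0.1226, 0.1285.
Linden: 0.2190×3.8 + 0.1956×8.4 + 0.1796×24.9 + 0.1547×51.1 + 0.1226×70.2 + 0.1285×85.1 = 34.3949 per 100 000.
Fairview: 0.2190×4.7 + 0.1956×10.6 + 0.1796×26.1 + 0.1547×60.7 + 0.1226×96.5 + 0.1285×108.0 = 42.8904 per 100 000.
Ratio = 34.3949 ÷ 42.8904 = 0.80193.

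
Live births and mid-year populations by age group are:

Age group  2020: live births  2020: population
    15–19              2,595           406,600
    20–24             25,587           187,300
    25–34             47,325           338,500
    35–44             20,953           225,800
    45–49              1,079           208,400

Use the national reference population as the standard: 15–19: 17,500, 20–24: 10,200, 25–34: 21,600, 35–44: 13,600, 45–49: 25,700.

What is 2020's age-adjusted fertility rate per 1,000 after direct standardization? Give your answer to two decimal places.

Age-specific rates per 1,000 for 2020: 6.382, 136.610, 139.808, 92.795, 5.178.
Standard total = 88,600; weights = 0.1975, 0.1151, 0.2438, 0.1535, 0.2901.
Standardized rate: 0.1975×6.382 + 0.1151×136.610 + 0.2438×139.808 + 0.1535×92.795 + 0.2901×5.178 = 66.8175 per 1,000.

66.82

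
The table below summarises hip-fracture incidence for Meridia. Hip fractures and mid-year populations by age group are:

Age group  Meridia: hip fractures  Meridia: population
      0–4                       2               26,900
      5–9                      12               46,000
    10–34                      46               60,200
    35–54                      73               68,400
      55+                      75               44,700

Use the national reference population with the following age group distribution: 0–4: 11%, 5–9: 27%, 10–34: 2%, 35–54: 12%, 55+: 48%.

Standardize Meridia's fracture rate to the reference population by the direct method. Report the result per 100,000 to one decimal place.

Age-specific rates per 100,000 for Meridia: 7.43, 26.09, 76.41, 106.73, 167.79.
Standard weights: 0.11, 0.27, 0.02, 0.12, 0.48.
Standardized rate: 0.1100×7.43 + 0.2700×26.09 + 0.0200×76.41 + 0.1200×106.73 + 0.4800×167.79 = 102.7335 per 100,000.

102.7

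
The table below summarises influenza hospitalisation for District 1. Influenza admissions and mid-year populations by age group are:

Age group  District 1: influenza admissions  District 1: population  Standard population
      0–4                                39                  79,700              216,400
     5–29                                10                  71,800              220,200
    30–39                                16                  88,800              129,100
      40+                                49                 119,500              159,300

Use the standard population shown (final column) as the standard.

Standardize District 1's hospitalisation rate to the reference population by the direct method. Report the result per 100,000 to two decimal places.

31.05

Age-specific rates per 100,000 for District 1: 48.93, 13.93, 18.02, 41.00.
Standard total = 725,000; weights = 0.2985, 0.3037, 0.1781, 0.2197.
Standardized rate: 0.2985×48.93 + 0.3037×13.93 + 0.1781×18.02 + 0.2197×41.00 = 31.0540 per 100,000.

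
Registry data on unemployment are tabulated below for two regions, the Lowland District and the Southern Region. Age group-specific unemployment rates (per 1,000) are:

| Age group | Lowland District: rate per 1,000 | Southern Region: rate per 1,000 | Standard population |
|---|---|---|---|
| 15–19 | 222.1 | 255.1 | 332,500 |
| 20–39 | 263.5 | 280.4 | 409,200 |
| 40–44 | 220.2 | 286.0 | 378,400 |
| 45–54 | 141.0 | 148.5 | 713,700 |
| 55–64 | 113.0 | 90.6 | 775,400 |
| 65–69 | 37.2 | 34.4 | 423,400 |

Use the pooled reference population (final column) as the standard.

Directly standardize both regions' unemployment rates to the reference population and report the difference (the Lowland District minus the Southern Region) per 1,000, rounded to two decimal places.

Standard total = 3,032,600; weights = 0.1096, 0.1349, 0.1248, 0.2353, 0.2557, 0.1396.
The Lowland District: 0.1096×222.1 + 0.1349×263.5 + 0.1248×220.2 + 0.2353×141.0 + 0.2557×113.0 + 0.1396×37.2 = 154.6523 per 1,000.
The Southern Region: 0.1096×255.1 + 0.1349×280.4 + 0.1248×286.0 + 0.2353×148.5 + 0.2557×90.6 + 0.1396×34.4 = 164.4079 per 1,000.
Difference = 154.6523 − 164.4079 = -9.7556.

-9.76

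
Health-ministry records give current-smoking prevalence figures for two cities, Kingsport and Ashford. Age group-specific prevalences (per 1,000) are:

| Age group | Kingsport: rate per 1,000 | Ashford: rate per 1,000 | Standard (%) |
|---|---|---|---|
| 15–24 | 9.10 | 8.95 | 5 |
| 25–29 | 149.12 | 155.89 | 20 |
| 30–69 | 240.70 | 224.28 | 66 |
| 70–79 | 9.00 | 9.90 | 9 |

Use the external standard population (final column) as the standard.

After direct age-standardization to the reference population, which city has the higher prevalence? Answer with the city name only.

Standard weights: 0.05, 0.20, 0.66, 0.09.
Kingsport: 0.0500×9.10 + 0.2000×149.12 + 0.6600×240.70 + 0.0900×9.00 = 189.9510 per 1,000.
Ashford: 0.0500×8.95 + 0.2000×155.89 + 0.6600×224.28 + 0.0900×9.90 = 180.5413 per 1,000.

Kingsport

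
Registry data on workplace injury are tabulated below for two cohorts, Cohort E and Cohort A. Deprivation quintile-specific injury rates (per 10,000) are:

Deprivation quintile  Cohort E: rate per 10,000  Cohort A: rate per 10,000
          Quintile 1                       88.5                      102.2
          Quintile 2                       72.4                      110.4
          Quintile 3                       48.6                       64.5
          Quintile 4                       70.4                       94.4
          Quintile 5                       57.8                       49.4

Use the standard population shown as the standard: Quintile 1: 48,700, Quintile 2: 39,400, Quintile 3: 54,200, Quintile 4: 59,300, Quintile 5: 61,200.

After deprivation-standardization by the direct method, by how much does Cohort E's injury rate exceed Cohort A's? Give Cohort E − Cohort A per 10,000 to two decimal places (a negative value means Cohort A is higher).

Standard total = 262,800; weights = 0.1853, 0.1499, 0.2062, 0.2256, 0.2329.
Cohort E: 0.1853×88.5 + 0.1499×72.4 + 0.2062×48.6 + 0.2256×70.4 + 0.2329×57.8 = 66.6237 per 10,000.
Cohort A: 0.1853×102.2 + 0.1499×110.4 + 0.2062×64.5 + 0.2256×94.4 + 0.2329×49.4 = 81.5982 per 10,000.
Difference = 66.6237 − 81.5982 = -14.9745.

-14.97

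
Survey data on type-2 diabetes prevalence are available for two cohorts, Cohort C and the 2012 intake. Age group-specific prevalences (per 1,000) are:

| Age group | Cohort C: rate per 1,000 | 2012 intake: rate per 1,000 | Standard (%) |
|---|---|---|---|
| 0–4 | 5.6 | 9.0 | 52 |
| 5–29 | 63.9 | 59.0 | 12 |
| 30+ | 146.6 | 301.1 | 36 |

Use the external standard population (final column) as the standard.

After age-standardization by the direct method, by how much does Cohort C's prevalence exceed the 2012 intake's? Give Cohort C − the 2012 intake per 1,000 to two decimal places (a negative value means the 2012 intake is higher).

Standard weights: 0.52, 0.12, 0.36.
Cohort C: 0.5200×5.6 + 0.1200×63.9 + 0.3600×146.6 = 63.3560 per 1,000.
The 2012 intake: 0.5200×9.0 + 0.1200×59.0 + 0.3600×301.1 = 120.1560 per 1,000.
Difference = 63.3560 − 120.1560 = -56.8000.

-56.80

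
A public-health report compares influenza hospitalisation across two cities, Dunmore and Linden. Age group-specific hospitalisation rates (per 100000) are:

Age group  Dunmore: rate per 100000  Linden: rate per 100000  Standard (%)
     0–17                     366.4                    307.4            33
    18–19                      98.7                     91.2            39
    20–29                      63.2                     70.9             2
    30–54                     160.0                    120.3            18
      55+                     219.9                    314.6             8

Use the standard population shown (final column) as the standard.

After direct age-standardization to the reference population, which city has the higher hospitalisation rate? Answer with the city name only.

Standard weights: 0.33, 0.39, 0.02, 0.18, 0.08.
Dunmore: 0.3300×366.4 + 0.3900×98.7 + 0.0200×63.2 + 0.1800×160.0 + 0.0800×219.9 = 207.0610 per 100000.
Linden: 0.3300×307.4 + 0.3900×91.2 + 0.0200×70.9 + 0.1800×120.3 + 0.0800×314.6 = 185.2500 per 100000.

Dunmore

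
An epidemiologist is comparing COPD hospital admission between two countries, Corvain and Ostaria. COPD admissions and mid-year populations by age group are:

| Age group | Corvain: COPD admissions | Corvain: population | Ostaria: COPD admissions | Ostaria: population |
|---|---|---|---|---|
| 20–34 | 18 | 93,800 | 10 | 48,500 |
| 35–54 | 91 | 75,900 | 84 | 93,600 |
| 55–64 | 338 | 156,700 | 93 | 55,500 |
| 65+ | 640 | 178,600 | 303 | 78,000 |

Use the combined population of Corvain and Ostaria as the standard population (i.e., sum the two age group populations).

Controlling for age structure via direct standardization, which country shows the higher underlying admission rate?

Age-specific rates per 10,000 for Corvain: 1.92, 11.99, 21.57, 35.83.
For Ostaria: 2.06, 8.97, 16.76, 38.85.
Combined standard total = 780,600; weights = 0.1823, 0.2171, 0.2718, 0.3287.
Corvain: 0.1823×1.92 + 0.2171×11.99 + 0.2718×21.57 + 0.3287×35.83 = 20.5963 per 10,000.
Ostaria: 0.1823×2.06 + 0.2171×8.97 + 0.2718×16.76 + 0.3287×38.85 = 19.6493 per 10,000.

Corvain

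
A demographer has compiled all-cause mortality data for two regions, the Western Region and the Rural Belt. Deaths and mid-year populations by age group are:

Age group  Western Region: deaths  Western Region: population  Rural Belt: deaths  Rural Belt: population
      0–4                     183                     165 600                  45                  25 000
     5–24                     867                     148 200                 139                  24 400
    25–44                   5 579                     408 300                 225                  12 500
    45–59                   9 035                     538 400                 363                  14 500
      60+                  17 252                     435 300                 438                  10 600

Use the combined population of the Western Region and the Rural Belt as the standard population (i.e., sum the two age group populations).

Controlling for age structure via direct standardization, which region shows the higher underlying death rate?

Rural Belt

Age-specific rates per 100 000 for the Western Region: 110.51, 585.02, 1366.40, 1678.12, 3963.24.
For the Rural Belt: 180.00, 569.67, 1800.00, 2503.45, 4132.08.
Combined standard total = 1 782 800; weights = 0.1069, 0.0968, 0.2360, 0.3101, 0.2501.
The Western Region: 0.1069×110.51 + 0.0968×585.02 + 0.2360×1366.40 + 0.3101×1678.12 + 0.2501×3963.24 = 1902.6589 per 100 000.
The Rural Belt: 0.1069×180.00 + 0.0968×569.67 + 0.2360×1800.00 + 0.3101×2503.45 + 0.2501×4132.08 = 2309.1331 per 100 000.
The crude rates (1941.03 vs 1390.80) would put the Western Region higher, but that reflects its age composition; once standardized to a common age structure, the Rural Belt has the higher underlying rate.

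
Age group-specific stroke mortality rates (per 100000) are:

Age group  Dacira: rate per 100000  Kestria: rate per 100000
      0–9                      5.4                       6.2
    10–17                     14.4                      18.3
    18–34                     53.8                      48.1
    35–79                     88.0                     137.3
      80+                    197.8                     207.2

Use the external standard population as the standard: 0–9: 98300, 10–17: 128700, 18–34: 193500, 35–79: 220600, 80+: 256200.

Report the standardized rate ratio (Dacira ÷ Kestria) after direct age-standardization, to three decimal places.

0.867

Standard total = 897300; weights = 0.1096, 0.1434, 0.2156, 0.2458, 0.2855.
Dacira: 0.1096×5.4 + 0.1434×14.4 + 0.2156×53.8 + 0.2458×88.0 + 0.2855×197.8 = 92.3700 per 100000.
Kestria: 0.1096×6.2 + 0.1434×18.3 + 0.2156×48.1 + 0.2458×137.3 + 0.2855×207.2 = 106.5920 per 100000.
Ratio = 92.3700 ÷ 106.5920 = 0.86657.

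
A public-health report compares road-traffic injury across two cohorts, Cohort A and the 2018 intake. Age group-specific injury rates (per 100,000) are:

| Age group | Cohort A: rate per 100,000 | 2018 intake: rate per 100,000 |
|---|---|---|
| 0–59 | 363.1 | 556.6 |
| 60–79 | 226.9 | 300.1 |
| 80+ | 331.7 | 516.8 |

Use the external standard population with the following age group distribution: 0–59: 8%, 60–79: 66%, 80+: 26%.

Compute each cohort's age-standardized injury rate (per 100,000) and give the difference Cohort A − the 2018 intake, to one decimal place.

-111.9

Standard weights: 0.08, 0.66, 0.26.
Cohort A: 0.0800×363.1 + 0.6600×226.9 + 0.2600×331.7 = 265.0440 per 100,000.
The 2018 intake: 0.0800×556.6 + 0.6600×300.1 + 0.2600×516.8 = 376.9620 per 100,000.
Difference = 265.0440 − 376.9620 = -111.9180.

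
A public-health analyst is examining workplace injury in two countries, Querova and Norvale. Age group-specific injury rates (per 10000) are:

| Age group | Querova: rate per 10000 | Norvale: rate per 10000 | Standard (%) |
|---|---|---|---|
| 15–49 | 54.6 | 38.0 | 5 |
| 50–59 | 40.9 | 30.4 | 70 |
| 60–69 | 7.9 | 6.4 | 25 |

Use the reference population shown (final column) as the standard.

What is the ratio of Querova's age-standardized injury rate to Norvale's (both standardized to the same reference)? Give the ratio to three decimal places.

1.345

Standard weights: 0.05, 0.70, 0.25.
Querova: 0.0500×54.6 + 0.7000×40.9 + 0.2500×7.9 = 33.3350 per 10000.
Norvale: 0.0500×38.0 + 0.7000×30.4 + 0.2500×6.4 = 24.7800 per 10000.
Ratio = 33.3350 ÷ 24.7800 = 1.34524.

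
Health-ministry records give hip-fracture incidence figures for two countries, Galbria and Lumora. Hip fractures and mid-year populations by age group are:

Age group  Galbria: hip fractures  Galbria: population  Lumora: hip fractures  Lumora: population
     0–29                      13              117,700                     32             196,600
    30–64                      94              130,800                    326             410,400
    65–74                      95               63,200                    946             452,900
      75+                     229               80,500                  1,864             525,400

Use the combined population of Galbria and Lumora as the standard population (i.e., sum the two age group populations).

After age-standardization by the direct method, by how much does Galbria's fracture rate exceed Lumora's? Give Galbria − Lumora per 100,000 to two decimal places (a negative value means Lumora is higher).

Age-specific rates per 100,000 for Galbria: 11.05, 71.87, 150.32, 284.47.
For Lumora: 16.28, 79.43, 208.88, 354.78.
Combined standard total = 1,977,500; weights = 0.1589, 0.2737, 0.2610, 0.3064.
Galbria: 0.1589×11.05 + 0.2737×71.87 + 0.2610×150.32 + 0.3064×284.47 = 147.8154 per 100,000.
Lumora: 0.1589×16.28 + 0.2737×79.43 + 0.2610×208.88 + 0.3064×354.78 = 187.5430 per 100,000.
Difference = 147.8154 − 187.5430 = -39.7276.

-39.73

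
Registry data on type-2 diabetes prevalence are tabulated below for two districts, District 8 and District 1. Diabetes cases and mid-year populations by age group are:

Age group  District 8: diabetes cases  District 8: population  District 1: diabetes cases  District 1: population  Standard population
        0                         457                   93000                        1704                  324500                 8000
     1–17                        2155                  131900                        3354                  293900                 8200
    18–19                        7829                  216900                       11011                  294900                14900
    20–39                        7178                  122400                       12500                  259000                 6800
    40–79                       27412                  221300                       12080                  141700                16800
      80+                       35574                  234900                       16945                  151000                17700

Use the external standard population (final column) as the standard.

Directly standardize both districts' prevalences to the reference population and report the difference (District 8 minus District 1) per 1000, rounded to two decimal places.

19.79

Age-specific rates per 1000 for District 8: 4.914, 16.338, 36.095, 58.644, 123.868, 151.443.
For District 1: 5.251, 11.412, 37.338, 48.263, 85.251, 112.219.
Standard total = 72400; weights = 0.1105, 0.1133, 0.2058, 0.0939, 0.2320, 0.2445.
District 8: 0.1105×4.914 + 0.1133×16.338 + 0.2058×36.095 + 0.0939×58.644 + 0.2320×123.868 + 0.2445×151.443 = 81.0968 per 1000.
District 1: 0.1105×5.251 + 0.1133×11.412 + 0.2058×37.338 + 0.0939×48.263 + 0.2320×85.251 + 0.2445×112.219 = 61.3065 per 1000.
Difference = 81.0968 − 61.3065 = 19.7903.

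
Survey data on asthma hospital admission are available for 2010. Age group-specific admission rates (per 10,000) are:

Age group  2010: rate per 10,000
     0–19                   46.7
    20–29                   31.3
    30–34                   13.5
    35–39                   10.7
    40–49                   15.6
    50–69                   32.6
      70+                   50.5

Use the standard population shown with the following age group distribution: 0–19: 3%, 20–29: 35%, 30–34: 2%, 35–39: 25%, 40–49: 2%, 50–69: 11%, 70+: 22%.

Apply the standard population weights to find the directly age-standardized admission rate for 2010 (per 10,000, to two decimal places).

30.31

Standard weights: 0.03, 0.35, 0.02, 0.25, 0.02, 0.11, 0.22.
Standardized rate: 0.0300×46.7 + 0.3500×31.3 + 0.0200×13.5 + 0.2500×10.7 + 0.0200×15.6 + 0.1100×32.6 + 0.2200×50.5 = 30.3090 per 10,000.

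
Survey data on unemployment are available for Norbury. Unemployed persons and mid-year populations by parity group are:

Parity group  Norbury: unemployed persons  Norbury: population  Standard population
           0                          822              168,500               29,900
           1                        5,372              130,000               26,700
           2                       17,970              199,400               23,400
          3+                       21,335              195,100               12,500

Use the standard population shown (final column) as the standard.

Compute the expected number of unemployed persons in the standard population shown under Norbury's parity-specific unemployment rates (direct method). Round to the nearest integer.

4725

Parity-specific rates per 1,000 for Norbury: 4.878, 41.323, 90.120, 109.354.
Expected unemployed persons = Σ (standard pop × parity-specific rate ÷ 1,000)
= 29,900×4.878/1,000 + 26,700×41.323/1,000 + 23,400×90.120/1,000 + 12,500×109.354/1,000
= 145.86 + 1103.33 + 2108.82 + 1366.93 = 4724.93.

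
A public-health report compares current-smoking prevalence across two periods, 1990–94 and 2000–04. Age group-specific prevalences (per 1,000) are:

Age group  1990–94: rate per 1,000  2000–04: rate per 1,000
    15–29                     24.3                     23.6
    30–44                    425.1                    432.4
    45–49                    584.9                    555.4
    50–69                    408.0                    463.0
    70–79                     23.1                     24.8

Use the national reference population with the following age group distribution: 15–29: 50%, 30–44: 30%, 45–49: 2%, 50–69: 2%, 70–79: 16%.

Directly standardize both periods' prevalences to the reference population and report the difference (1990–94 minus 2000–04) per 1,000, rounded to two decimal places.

-2.62

Standard weights: 0.50, 0.30, 0.02, 0.02, 0.16.
1990–94: 0.5000×24.3 + 0.3000×425.1 + 0.0200×584.9 + 0.0200×408.0 + 0.1600×23.1 = 163.2340 per 1,000.
2000–04: 0.5000×23.6 + 0.3000×432.4 + 0.0200×555.4 + 0.0200×463.0 + 0.1600×24.8 = 165.8560 per 1,000.
Difference = 163.2340 − 165.8560 = -2.6220.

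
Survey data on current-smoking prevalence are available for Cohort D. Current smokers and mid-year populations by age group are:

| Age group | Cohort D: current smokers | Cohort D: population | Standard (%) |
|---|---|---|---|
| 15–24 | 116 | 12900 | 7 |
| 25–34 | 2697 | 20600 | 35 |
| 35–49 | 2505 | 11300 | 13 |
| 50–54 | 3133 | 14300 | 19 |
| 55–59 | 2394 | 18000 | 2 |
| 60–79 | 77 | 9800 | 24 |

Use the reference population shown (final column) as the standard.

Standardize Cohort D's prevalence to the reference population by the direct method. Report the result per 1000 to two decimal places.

Age-specific rates per 1000 for Cohort D: 8.992, 130.922, 221.681, 219.091, 133.000, 7.857.
Standard weights: 0.07, 0.35, 0.13, 0.19, 0.02, 0.24.
Standardized rate: 0.0700×8.992 + 0.3500×130.922 + 0.1300×221.681 + 0.1900×219.091 + 0.0200×133.000 + 0.2400×7.857 = 121.4438 per 1000.

121.44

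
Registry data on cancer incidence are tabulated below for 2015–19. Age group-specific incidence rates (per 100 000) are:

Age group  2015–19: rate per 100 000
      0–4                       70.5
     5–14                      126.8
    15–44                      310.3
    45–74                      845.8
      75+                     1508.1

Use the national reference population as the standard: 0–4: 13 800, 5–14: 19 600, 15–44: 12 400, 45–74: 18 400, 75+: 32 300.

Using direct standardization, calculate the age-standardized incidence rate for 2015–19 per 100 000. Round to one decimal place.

Standard total = 96 500; weights = 0.1430, 0.2031, 0.1285, 0.1907, 0.3347.
Standardized rate: 0.1430×70.5 + 0.2031×126.8 + 0.1285×310.3 + 0.1907×845.8 + 0.3347×1508.1 = 741.7642 per 100 000.

741.8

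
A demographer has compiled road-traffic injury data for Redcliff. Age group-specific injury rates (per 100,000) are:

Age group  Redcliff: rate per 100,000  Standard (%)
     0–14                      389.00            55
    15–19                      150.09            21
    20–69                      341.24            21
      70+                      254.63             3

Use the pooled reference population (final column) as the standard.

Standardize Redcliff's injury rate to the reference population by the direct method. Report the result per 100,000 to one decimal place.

Standard weights: 0.55, 0.21, 0.21, 0.03.
Standardized rate: 0.5500×389.00 + 0.2100×150.09 + 0.2100×341.24 + 0.0300×254.63 = 324.7682 per 100,000.

324.8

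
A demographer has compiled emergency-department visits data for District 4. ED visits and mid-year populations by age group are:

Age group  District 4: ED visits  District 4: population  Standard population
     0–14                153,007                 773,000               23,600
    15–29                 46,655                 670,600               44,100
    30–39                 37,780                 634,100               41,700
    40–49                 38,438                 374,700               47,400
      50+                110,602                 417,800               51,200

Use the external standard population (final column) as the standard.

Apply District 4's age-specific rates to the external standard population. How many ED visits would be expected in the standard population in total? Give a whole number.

28640

Age-specific rates per 1,000 for District 4: 197.939, 69.572, 59.581, 102.583, 264.725.
Expected ED visits = Σ (standard pop × age-specific rate ÷ 1,000)
= 23,600×197.939/1,000 + 44,100×69.572/1,000 + 41,700×59.581/1,000 + 47,400×102.583/1,000 + 51,200×264.725/1,000
= 4671.37 + 3068.13 + 2484.51 + 4862.45 + 13553.91 = 28640.36.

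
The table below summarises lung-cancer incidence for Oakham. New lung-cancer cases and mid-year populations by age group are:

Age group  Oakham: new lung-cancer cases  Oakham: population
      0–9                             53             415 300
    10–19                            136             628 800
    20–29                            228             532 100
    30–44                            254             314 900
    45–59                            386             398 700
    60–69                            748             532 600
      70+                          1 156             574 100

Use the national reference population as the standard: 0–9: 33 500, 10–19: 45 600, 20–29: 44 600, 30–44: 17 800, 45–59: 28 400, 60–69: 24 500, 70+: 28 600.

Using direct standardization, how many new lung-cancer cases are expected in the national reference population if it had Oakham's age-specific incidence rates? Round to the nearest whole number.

Age-specific rates per 100 000 for Oakham: 12.76, 21.63, 42.85, 80.66, 96.81, 140.44, 201.36.
Expected new lung-cancer cases = Σ (standard pop × age-specific rate ÷ 100 000)
= 33 500×12.76/100 000 + 45 600×21.63/100 000 + 44 600×42.85/100 000 + 17 800×80.66/100 000 + 28 400×96.81/100 000 + 24 500×140.44/100 000 + 28 600×201.36/100 000
= 4.28 + 9.86 + 19.11 + 14.36 + 27.50 + 34.41 + 57.59 = 167.10.

167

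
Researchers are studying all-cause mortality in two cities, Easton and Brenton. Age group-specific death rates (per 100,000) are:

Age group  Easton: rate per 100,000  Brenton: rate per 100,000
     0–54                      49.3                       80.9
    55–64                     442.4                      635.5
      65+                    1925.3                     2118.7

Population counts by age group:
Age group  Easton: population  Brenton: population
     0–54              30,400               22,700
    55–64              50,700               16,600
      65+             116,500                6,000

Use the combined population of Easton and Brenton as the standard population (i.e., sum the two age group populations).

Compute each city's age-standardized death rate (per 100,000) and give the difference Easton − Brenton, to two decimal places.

-157.95

Combined standard total = 242,900; weights = 0.2186, 0.2771, 0.5043.
Easton: 0.2186×49.3 + 0.2771×442.4 + 0.5043×1925.3 = 1104.3252 per 100,000.
Brenton: 0.2186×80.9 + 0.2771×635.5 + 0.5043×2118.7 = 1262.2713 per 100,000.
Difference = 1104.3252 − 1262.2713 = -157.9460.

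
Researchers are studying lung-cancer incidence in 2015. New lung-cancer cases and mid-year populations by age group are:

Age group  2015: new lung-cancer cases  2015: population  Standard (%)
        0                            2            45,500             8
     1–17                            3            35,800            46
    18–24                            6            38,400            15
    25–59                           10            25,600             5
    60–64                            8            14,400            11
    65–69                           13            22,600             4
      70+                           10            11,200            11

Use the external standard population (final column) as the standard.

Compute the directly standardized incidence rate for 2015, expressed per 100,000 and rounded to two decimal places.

Age-specific rates per 100,000 for 2015: 4.40, 8.38, 15.62, 39.06, 55.56, 57.52, 89.29.
Standard weights: 0.08, 0.46, 0.15, 0.05, 0.11, 0.04, 0.11.
Standardized rate: 0.0800×4.40 + 0.4600×8.38 + 0.1500×15.62 + 0.0500×39.06 + 0.1100×55.56 + 0.0400×57.52 + 0.1100×89.29 = 26.7367 per 100,000.

26.74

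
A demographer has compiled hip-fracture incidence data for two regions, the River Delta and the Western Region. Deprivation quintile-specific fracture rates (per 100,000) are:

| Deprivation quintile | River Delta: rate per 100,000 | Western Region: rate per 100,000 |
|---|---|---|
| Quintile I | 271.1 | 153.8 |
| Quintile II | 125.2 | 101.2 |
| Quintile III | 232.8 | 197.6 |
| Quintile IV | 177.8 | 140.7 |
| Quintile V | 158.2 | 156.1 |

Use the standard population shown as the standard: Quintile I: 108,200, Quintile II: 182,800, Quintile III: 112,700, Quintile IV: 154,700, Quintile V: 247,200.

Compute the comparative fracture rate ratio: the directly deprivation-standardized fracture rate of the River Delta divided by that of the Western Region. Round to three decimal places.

Standard total = 805,600; weights = 0.1343, 0.2269, 0.1399, 0.1920, 0.3069.
The River Delta: 0.1343×271.1 + 0.2269×125.2 + 0.1399×232.8 + 0.1920×177.8 + 0.3069×158.2 = 180.0755 per 100,000.
The Western Region: 0.1343×153.8 + 0.2269×101.2 + 0.1399×197.6 + 0.1920×140.7 + 0.3069×156.1 = 146.1820 per 100,000.
Ratio = 180.0755 ÷ 146.1820 = 1.23186.

1.232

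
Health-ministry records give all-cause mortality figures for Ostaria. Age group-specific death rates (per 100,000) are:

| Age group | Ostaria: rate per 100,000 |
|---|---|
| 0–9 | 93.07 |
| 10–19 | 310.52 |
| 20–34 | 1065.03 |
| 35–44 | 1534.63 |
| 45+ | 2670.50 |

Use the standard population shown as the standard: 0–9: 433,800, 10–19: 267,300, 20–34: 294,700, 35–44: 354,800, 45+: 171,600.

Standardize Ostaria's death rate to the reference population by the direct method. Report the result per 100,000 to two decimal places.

945.99

Standard total = 1,522,200; weights = 0.2850, 0.1756, 0.1936, 0.2331, 0.1127.
Standardized rate: 0.2850×93.07 + 0.1756×310.52 + 0.1936×1065.03 + 0.2331×1534.63 + 0.1127×2670.50 = 945.9891 per 100,000.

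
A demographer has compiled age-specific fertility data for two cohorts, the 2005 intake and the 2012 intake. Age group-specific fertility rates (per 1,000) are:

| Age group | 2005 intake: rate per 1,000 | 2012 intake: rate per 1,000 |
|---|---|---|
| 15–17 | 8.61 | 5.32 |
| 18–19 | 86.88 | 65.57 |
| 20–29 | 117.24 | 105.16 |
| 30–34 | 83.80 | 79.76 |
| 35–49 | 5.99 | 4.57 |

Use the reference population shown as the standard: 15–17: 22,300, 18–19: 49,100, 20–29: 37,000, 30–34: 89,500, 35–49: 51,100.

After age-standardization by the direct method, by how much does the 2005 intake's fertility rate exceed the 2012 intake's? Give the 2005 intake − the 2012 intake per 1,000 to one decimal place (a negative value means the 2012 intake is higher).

Standard total = 249,000; weights = 0.0896, 0.1972, 0.1486, 0.3594, 0.2052.
The 2005 intake: 0.0896×8.61 + 0.1972×86.88 + 0.1486×117.24 + 0.3594×83.80 + 0.2052×5.99 = 66.6742 per 1,000.
The 2012 intake: 0.0896×5.32 + 0.1972×65.57 + 0.1486×105.16 + 0.3594×79.76 + 0.2052×4.57 = 58.6389 per 1,000.
Difference = 66.6742 − 58.6389 = 8.0353.

8.0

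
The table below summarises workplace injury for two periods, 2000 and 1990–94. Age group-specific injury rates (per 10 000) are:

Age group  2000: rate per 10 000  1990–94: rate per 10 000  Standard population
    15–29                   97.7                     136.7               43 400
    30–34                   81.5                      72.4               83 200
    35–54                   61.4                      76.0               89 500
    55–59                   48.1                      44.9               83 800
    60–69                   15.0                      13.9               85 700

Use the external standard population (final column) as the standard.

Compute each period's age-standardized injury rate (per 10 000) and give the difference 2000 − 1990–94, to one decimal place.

-4.9

Standard total = 385 600; weights = 0.1126, 0.2158, 0.2321, 0.2173, 0.2223.
2000: 0.1126×97.7 + 0.2158×81.5 + 0.2321×61.4 + 0.2173×48.1 + 0.2223×15.0 = 56.6197 per 10 000.
1990–94: 0.1126×136.7 + 0.2158×72.4 + 0.2321×76.0 + 0.2173×44.9 + 0.2223×13.9 = 61.4946 per 10 000.
Difference = 56.6197 − 61.4946 = -4.8749.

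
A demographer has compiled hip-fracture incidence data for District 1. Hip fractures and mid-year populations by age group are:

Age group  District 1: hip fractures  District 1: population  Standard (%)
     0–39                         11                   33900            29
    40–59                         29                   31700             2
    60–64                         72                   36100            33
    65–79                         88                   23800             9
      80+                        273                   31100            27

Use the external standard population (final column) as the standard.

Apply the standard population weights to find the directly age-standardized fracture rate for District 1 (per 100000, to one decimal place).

Age-specific rates per 100000 for District 1: 32.45, 91.48, 199.45, 369.75, 877.81.
Standard weights: 0.29, 0.02, 0.33, 0.09, 0.27.
Standardized rate: 0.2900×32.45 + 0.0200×91.48 + 0.3300×199.45 + 0.0900×369.75 + 0.2700×877.81 = 347.3438 per 100000.

347.3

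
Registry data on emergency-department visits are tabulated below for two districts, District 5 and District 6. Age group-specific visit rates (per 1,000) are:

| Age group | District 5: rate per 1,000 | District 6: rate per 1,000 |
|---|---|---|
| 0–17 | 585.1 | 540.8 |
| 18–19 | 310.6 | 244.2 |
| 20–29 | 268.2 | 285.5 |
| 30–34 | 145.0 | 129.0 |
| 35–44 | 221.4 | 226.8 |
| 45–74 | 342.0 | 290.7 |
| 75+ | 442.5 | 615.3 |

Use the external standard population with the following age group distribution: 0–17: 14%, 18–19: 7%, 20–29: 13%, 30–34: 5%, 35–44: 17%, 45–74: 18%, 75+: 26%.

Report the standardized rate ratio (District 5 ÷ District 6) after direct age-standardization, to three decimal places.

0.930

Standard weights: 0.14, 0.07, 0.13, 0.05, 0.17, 0.18, 0.26.
District 5: 0.1400×585.1 + 0.0700×310.6 + 0.1300×268.2 + 0.0500×145.0 + 0.1700×221.4 + 0.1800×342.0 + 0.2600×442.5 = 360.0200 per 1,000.
District 6: 0.1400×540.8 + 0.0700×244.2 + 0.1300×285.5 + 0.0500×129.0 + 0.1700×226.8 + 0.1800×290.7 + 0.2600×615.3 = 387.2310 per 1,000.
Ratio = 360.0200 ÷ 387.2310 = 0.92973.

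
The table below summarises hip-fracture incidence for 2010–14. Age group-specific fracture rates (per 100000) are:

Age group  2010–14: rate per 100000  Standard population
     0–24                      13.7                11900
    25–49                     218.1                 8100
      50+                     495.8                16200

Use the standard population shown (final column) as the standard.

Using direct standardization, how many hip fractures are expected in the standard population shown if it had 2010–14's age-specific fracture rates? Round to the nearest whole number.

Expected hip fractures = Σ (standard pop × age-specific rate ÷ 100000)
= 11900×13.7/100000 + 8100×218.1/100000 + 16200×495.8/100000
= 1.63 + 17.67 + 80.32 = 99.62.

100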